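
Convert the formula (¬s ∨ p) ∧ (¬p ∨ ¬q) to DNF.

(¬s ∨ p) ∧ (¬p ∨ ¬q)
⇔ (¬s ∧ ¬p) ∨ (¬s ∧ ¬q) ∨ (p ∧ ¬p) ∨ (p ∧ ¬q)   [distribute ∧ over ∨]
⇔ (¬s ∧ ¬p) ∨ (¬s ∧ ¬q) ∨ (p ∧ ¬q)   [simplify]

(¬s ∧ ¬p) ∨ (¬s ∧ ¬q) ∨ (p ∧ ¬q)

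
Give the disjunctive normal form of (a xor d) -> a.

(~a & ~d) | a

(a xor d) -> a
⇔ ~(a xor d) | a   [eliminate ->]
⇔ ~((a & ~d) | (~a & d)) | a   [expand xor]
⇔ (~(a & ~d) & ~(~a & d)) | a   [De Morgan]
⇔ ((~a | ~~d) & ~(~a & d)) | a   [De Morgan]
⇔ ((~a | d) & ~(~a & d)) | a   [double negation]
⇔ ((~a | d) & (~~a | ~d)) | a   [De Morgan]
⇔ ((~a | d) & (a | ~d)) | a   [double negation]
⇔ (~a & a) | (~a & ~d) | (d & a) | (d & ~d) | a   [distribute & over |]
⇔ (~a & ~d) | a   [simplify]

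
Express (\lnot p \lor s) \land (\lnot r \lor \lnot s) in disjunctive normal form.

(\lnot p \land \lnot r) \lor (\lnot p \land \lnot s) \lor (s \land \lnot r)

(\lnot p \lor s) \land (\lnot r \lor \lnot s)
⇔ (\lnot p \land \lnot r) \lor (\lnot p \land \lnot s) \lor (s \land \lnot r) \lor (s \land \lnot s)   (distribute \land over \lor)
⇔ (\lnot p \land \lnot r) \lor (\lnot p \land \lnot s) \lor (s \land \lnot r)   (simplify)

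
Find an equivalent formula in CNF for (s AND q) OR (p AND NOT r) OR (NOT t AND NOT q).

(s AND q) OR (p AND NOT r) OR (NOT t AND NOT q)
≡ (s OR p OR NOT t) AND (s OR p OR NOT q) AND (s OR NOT r OR NOT t) AND (s OR NOT r OR NOT q) AND (q OR p OR NOT t) AND (q OR p OR NOT q) AND (q OR NOT r OR NOT t) AND (q OR NOT r OR NOT q)   [distribute OR over AND]
≡ (s OR p OR NOT t) AND (s OR p OR NOT q) AND (s OR NOT r OR NOT t) AND (s OR NOT r OR NOT q) AND (q OR p OR NOT t) AND (q OR NOT r OR NOT t)   [simplify]

(s OR p OR NOT t) AND (s OR p OR NOT q) AND (s OR NOT r OR NOT t) AND (s OR NOT r OR NOT q) AND (q OR p OR NOT t) AND (q OR NOT r OR NOT t)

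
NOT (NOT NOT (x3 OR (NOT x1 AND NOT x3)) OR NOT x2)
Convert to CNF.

NOT (NOT NOT (x3 OR (NOT x1 AND NOT x3)) OR NOT x2)
≡ NOT NOT NOT (x3 OR (NOT x1 AND NOT x3)) AND NOT NOT x2
≡ NOT (x3 OR (NOT x1 AND NOT x3)) AND NOT NOT x2
≡ NOT x3 AND NOT (NOT x1 AND NOT x3) AND NOT NOT x2
≡ NOT x3 AND (NOT NOT x1 OR NOT NOT x3) AND NOT NOT x2
≡ NOT x3 AND (x1 OR NOT NOT x3) AND NOT NOT x2
≡ NOT x3 AND (x1 OR x3) AND NOT NOT x2
≡ NOT x3 AND (x1 OR x3) AND x2

NOT x3 AND (x1 OR x3) AND x2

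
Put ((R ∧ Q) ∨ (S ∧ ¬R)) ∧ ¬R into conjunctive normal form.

(R ∨ S) ∧ (Q ∨ S) ∧ ¬R

((R ∧ Q) ∨ (S ∧ ¬R)) ∧ ¬R
= (R ∨ S) ∧ (R ∨ ¬R) ∧ (Q ∨ S) ∧ (Q ∨ ¬R) ∧ ¬R   (distribute ∨ over ∧)
= (R ∨ S) ∧ (Q ∨ S) ∧ ¬R   (simplify)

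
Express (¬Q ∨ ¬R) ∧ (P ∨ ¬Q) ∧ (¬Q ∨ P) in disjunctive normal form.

¬Q ∨ ¬R ∧ P

(¬Q ∨ ¬R) ∧ (P ∨ ¬Q) ∧ (¬Q ∨ P)
≡ ¬Q ∧ P ∧ ¬Q ∨ ¬Q ∧ P ∧ P ∨ ¬Q ∧ ¬Q ∧ ¬Q ∨ ¬Q ∧ ¬Q ∧ P ∨ ¬R ∧ P ∧ ¬Q ∨ ¬R ∧ P ∧ P ∨ ¬R ∧ ¬Q ∧ ¬Q ∨ ¬R ∧ ¬Q ∧ P   [distribute ∧ over ∨]
≡ ¬Q ∨ ¬R ∧ P   [simplify]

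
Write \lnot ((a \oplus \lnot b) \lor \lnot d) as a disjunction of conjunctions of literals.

\lnot ((a \oplus \lnot b) \lor \lnot d)
⇔ \lnot (a \land \lnot \lnot b \lor \lnot a \land \lnot b \lor \lnot d)
⇔ \lnot (a \land \lnot \lnot b) \land \lnot (\lnot a \land \lnot b) \land \lnot \lnot d
⇔ (\lnot a \lor \lnot \lnot \lnot b) \land \lnot (\lnot a \land \lnot b) \land \lnot \lnot d
⇔ (\lnot a \lor \lnot b) \land \lnot (\lnot a \land \lnot b) \land \lnot \lnot d
⇔ (\lnot a \lor \lnot b) \land (\lnot \lnot a \lor \lnot \lnot b) \land \lnot \lnot d
⇔ (\lnot a \lor \lnot b) \land (a \lor \lnot \lnot b) \land \lnot \lnot d
⇔ (\lnot a \lor \lnot b) \land (a \lor b) \land \lnot \lnot d
⇔ (\lnot a \lor \lnot b) \land (a \lor b) \land d
⇔ \lnot a \land a \land d \lor \lnot a \land b \land d \lor \lnot b \land a \land d \lor \lnot b \land b \land d
⇔ \lnot a \land b \land d \lor \lnot b \land a \land d

\lnot a \land b \land d \lor \lnot b \land a \land d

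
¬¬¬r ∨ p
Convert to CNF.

¬r ∨ p

¬¬¬r ∨ p
≡ ¬r ∨ p   [double negation]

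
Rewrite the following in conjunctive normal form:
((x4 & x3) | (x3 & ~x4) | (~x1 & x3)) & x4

((x4 & x3) | (x3 & ~x4) | (~x1 & x3)) & x4
⇔ (x4 | x3 | ~x1) & (x4 | x3 | x3) & (x4 | ~x4 | ~x1) & (x4 | ~x4 | x3) & (x3 | x3 | ~x1) & (x3 | x3 | x3) & (x3 | ~x4 | ~x1) & (x3 | ~x4 | x3) & x4
⇔ x3 & x4

x3 & x4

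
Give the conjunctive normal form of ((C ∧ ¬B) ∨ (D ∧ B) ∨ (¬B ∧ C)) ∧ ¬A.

(C ∨ D) ∧ (C ∨ B) ∧ (¬B ∨ D) ∧ ¬A

((C ∧ ¬B) ∨ (D ∧ B) ∨ (¬B ∧ C)) ∧ ¬A
≡ (C ∨ D ∨ ¬B) ∧ (C ∨ D ∨ C) ∧ (C ∨ B ∨ ¬B) ∧ (C ∨ B ∨ C) ∧ (¬B ∨ D ∨ ¬B) ∧ (¬B ∨ D ∨ C) ∧ (¬B ∨ B ∨ ¬B) ∧ (¬B ∨ B ∨ C) ∧ ¬A   [distribute ∨ over ∧]
≡ (C ∨ D) ∧ (C ∨ B) ∧ (¬B ∨ D) ∧ ¬A   [simplify]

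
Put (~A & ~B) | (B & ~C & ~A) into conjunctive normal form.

(~A & ~B) | (B & ~C & ~A)
⇔ (~A | B) & (~A | ~C) & (~A | ~A) & (~B | B) & (~B | ~C) & (~B | ~A)   (distribute | over &)
⇔ ~A & (~B | ~C)   (simplify)

~A & (~B | ~C)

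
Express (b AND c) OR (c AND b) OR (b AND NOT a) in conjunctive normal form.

(b AND c) OR (c AND b) OR (b AND NOT a)
⇔ (b OR c OR b) AND (b OR c OR NOT a) AND (b OR b OR b) AND (b OR b OR NOT a) AND (c OR c OR b) AND (c OR c OR NOT a) AND (c OR b OR b) AND (c OR b OR NOT a)
⇔ b AND (c OR NOT a)

b AND (c OR NOT a)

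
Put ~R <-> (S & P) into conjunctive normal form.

~R <-> (S & P)
= (~R -> (S & P)) & ((S & P) -> ~R)   [eliminate <->]
= (~~R | (S & P)) & ((S & P) -> ~R)   [eliminate ->]
= (~~R | (S & P)) & (~(S & P) | ~R)   [eliminate ->]
= (R | (S & P)) & (~(S & P) | ~R)   [double negation]
= (R | (S & P)) & (~S | ~P | ~R)   [De Morgan]
= (R | S) & (R | P) & (~S | ~P | ~R)   [distribute | over &]

(R | S) & (R | P) & (~S | ~P | ~R)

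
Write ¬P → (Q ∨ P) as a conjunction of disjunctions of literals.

¬P → (Q ∨ P)
≡ ¬¬P ∨ Q ∨ P
≡ P ∨ Q ∨ P
≡ P ∨ Q

P ∨ Q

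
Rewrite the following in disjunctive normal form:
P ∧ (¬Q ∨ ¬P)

P ∧ (¬Q ∨ ¬P)
≡ (P ∧ ¬Q) ∨ (P ∧ ¬P)   [distribute ∧ over ∨]
≡ P ∧ ¬Q   [simplify]

P ∧ ¬Q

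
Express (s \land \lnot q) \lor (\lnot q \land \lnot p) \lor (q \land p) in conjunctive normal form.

(s \lor \lnot p \lor q) \land (\lnot q \lor p)

(s \land \lnot q) \lor (\lnot q \land \lnot p) \lor (q \land p)
≡ (s \lor \lnot q \lor q) \land (s \lor \lnot q \lor p) \land (s \lor \lnot p \lor q) \land (s \lor \lnot p \lor p) \land (\lnot q \lor \lnot q \lor q) \land (\lnot q \lor \lnot q \lor p) \land (\lnot q \lor \lnot p \lor q) \land (\lnot q \lor \lnot p \lor p)
≡ (s \lor \lnot p \lor q) \land (\lnot q \lor p)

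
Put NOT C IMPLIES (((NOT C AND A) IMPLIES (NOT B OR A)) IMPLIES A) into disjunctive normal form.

C OR A

NOT C IMPLIES (((NOT C AND A) IMPLIES (NOT B OR A)) IMPLIES A)
⇔ NOT NOT C OR (((NOT C AND A) IMPLIES (NOT B OR A)) IMPLIES A)   [eliminate IMPLIES]
⇔ NOT NOT C OR NOT ((NOT C AND A) IMPLIES (NOT B OR A)) OR A   [eliminate IMPLIES]
⇔ NOT NOT C OR NOT (NOT (NOT C AND A) OR NOT B OR A) OR A   [eliminate IMPLIES]
⇔ C OR NOT (NOT (NOT C AND A) OR NOT B OR A) OR A   [double negation]
⇔ C OR (NOT NOT (NOT C AND A) AND NOT NOT B AND NOT A) OR A   [De Morgan]
⇔ C OR (NOT C AND A AND NOT NOT B AND NOT A) OR A   [double negation]
⇔ C OR (NOT C AND A AND B AND NOT A) OR A   [double negation]
⇔ C OR A   [simplify]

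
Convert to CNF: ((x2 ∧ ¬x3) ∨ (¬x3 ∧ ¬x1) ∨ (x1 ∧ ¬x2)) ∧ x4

((x2 ∧ ¬x3) ∨ (¬x3 ∧ ¬x1) ∨ (x1 ∧ ¬x2)) ∧ x4
≡ (x2 ∨ ¬x3 ∨ x1) ∧ (x2 ∨ ¬x3 ∨ ¬x2) ∧ (x2 ∨ ¬x1 ∨ x1) ∧ (x2 ∨ ¬x1 ∨ ¬x2) ∧ (¬x3 ∨ ¬x3 ∨ x1) ∧ (¬x3 ∨ ¬x3 ∨ ¬x2) ∧ (¬x3 ∨ ¬x1 ∨ x1) ∧ (¬x3 ∨ ¬x1 ∨ ¬x2) ∧ x4   [distribute ∨ over ∧]
≡ (¬x3 ∨ x1) ∧ (¬x3 ∨ ¬x2) ∧ x4   [simplify]

(¬x3 ∨ x1) ∧ (¬x3 ∨ ¬x2) ∧ x4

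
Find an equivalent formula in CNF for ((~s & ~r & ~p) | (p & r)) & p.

((~s & ~r & ~p) | (p & r)) & p
= (~s | p) & (~s | r) & (~r | p) & (~r | r) & (~p | p) & (~p | r) & p   (distribute | over &)
= (~s | r) & (~p | r) & p   (simplify)

(~s | r) & (~p | r) & p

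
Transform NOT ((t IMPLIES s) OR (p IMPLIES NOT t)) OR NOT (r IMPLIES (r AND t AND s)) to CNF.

NOT ((t IMPLIES s) OR (p IMPLIES NOT t)) OR NOT (r IMPLIES (r AND t AND s))
⇔ NOT (NOT t OR s OR (p IMPLIES NOT t)) OR NOT (r IMPLIES (r AND t AND s))
⇔ NOT (NOT t OR s OR NOT p OR NOT t) OR NOT (r IMPLIES (r AND t AND s))
⇔ NOT (NOT t OR s OR NOT p OR NOT t) OR NOT (NOT r OR (r AND t AND s))
⇔ (NOT NOT t AND NOT s AND NOT NOT p AND NOT NOT t) OR NOT (NOT r OR (r AND t AND s))
⇔ (t AND NOT s AND NOT NOT p AND NOT NOT t) OR NOT (NOT r OR (r AND t AND s))
⇔ (t AND NOT s AND p AND NOT NOT t) OR NOT (NOT r OR (r AND t AND s))
⇔ (t AND NOT s AND p AND t) OR NOT (NOT r OR (r AND t AND s))
⇔ (t AND NOT s AND p AND t) OR (NOT NOT r AND NOT (r AND t AND s))
⇔ (t AND NOT s AND p AND t) OR (r AND NOT (r AND t AND s))
⇔ (t AND NOT s AND p AND t) OR (r AND (NOT r OR NOT t OR NOT s))
⇔ (t OR r) AND (t OR NOT r OR NOT t OR NOT s) AND (NOT s OR r) AND (NOT s OR NOT r OR NOT t OR NOT s) AND (p OR r) AND (p OR NOT r OR NOT t OR NOT s) AND (t OR r) AND (t OR NOT r OR NOT t OR NOT s)
⇔ (t OR r) AND (NOT s OR r) AND (NOT s OR NOT r OR NOT t) AND (p OR r)

(t OR r) AND (NOT s OR r) AND (NOT s OR NOT r OR NOT t) AND (p OR r)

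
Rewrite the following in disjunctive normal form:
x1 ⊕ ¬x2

(x1 ∧ x2) ∨ (¬x1 ∧ ¬x2)

x1 ⊕ ¬x2
⇔ (x1 ∧ ¬¬x2) ∨ (¬x1 ∧ ¬x2)   [expand ⊕]
⇔ (x1 ∧ x2) ∨ (¬x1 ∧ ¬x2)   [double negation]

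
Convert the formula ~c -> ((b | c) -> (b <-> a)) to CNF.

~c -> ((b | c) -> (b <-> a))
⇔ ~~c | ((b | c) -> (b <-> a))   [eliminate ->]
⇔ ~~c | ~(b | c) | (b <-> a)   [eliminate ->]
⇔ ~~c | ~(b | c) | ((b -> a) & (a -> b))   [eliminate <->]
⇔ ~~c | ~(b | c) | ((~b | a) & (a -> b))   [eliminate ->]
⇔ ~~c | ~(b | c) | ((~b | a) & (~a | b))   [eliminate ->]
⇔ c | ~(b | c) | ((~b | a) & (~a | b))   [double negation]
⇔ c | (~b & ~c) | ((~b | a) & (~a | b))   [De Morgan]
⇔ (c | ~b | ~b | a) & (c | ~b | ~a | b) & (c | ~c | ~b | a) & (c | ~c | ~a | b)   [distribute | over &]
⇔ c | ~b | a   [simplify]

c | ~b | a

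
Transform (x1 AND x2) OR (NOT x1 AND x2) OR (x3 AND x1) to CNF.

(x1 AND x2) OR (NOT x1 AND x2) OR (x3 AND x1)
≡ (x1 OR NOT x1 OR x3) AND (x1 OR NOT x1 OR x1) AND (x1 OR x2 OR x3) AND (x1 OR x2 OR x1) AND (x2 OR NOT x1 OR x3) AND (x2 OR NOT x1 OR x1) AND (x2 OR x2 OR x3) AND (x2 OR x2 OR x1)
≡ (x1 OR x2) AND (x2 OR x3)

(x1 OR x2) AND (x2 OR x3)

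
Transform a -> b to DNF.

a -> b
≡ ~a | b

~a | b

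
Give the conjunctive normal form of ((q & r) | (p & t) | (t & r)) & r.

((q & r) | (p & t) | (t & r)) & r
= (q | p | t) & (q | p | r) & (q | t | t) & (q | t | r) & (r | p | t) & (r | p | r) & (r | t | t) & (r | t | r) & r   — distribute | over &
= (q | t) & r   — simplify

(q | t) & r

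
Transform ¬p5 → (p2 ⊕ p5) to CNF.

¬p5 → (p2 ⊕ p5)
≡ ¬¬p5 ∨ (p2 ⊕ p5)   (eliminate →)
≡ ¬¬p5 ∨ ((p2 ∨ p5) ∧ ¬(p2 ∧ p5))   (expand ⊕)
≡ p5 ∨ ((p2 ∨ p5) ∧ ¬(p2 ∧ p5))   (double negation)
≡ p5 ∨ ((p2 ∨ p5) ∧ (¬p2 ∨ ¬p5))   (De Morgan)
≡ (p5 ∨ p2 ∨ p5) ∧ (p5 ∨ ¬p2 ∨ ¬p5)   (distribute ∨ over ∧)
≡ p5 ∨ p2   (simplify)

p5 ∨ p2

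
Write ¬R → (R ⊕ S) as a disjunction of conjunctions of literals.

R ∨ (¬R ∧ S)

¬R → (R ⊕ S)
⇔ ¬¬R ∨ (R ⊕ S)   (eliminate →)
⇔ ¬¬R ∨ (R ∧ ¬S) ∨ (¬R ∧ S)   (expand ⊕)
⇔ R ∨ (R ∧ ¬S) ∨ (¬R ∧ S)   (double negation)
⇔ R ∨ (¬R ∧ S)   (simplify)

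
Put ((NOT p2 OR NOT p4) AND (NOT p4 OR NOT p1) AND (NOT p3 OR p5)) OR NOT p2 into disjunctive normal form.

((NOT p2 OR NOT p4) AND (NOT p4 OR NOT p1) AND (NOT p3 OR p5)) OR NOT p2
⇔ (NOT p2 AND NOT p4 AND NOT p3) OR (NOT p2 AND NOT p4 AND p5) OR (NOT p2 AND NOT p1 AND NOT p3) OR (NOT p2 AND NOT p1 AND p5) OR (NOT p4 AND NOT p4 AND NOT p3) OR (NOT p4 AND NOT p4 AND p5) OR (NOT p4 AND NOT p1 AND NOT p3) OR (NOT p4 AND NOT p1 AND p5) OR NOT p2
⇔ (NOT p4 AND NOT p3) OR (NOT p4 AND p5) OR NOT p2

(NOT p4 AND NOT p3) OR (NOT p4 AND p5) OR NOT p2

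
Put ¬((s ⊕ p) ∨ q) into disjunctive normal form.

(¬s ∧ ¬p ∧ ¬q) ∨ (p ∧ s ∧ ¬q)

¬((s ⊕ p) ∨ q)
⇔ ¬((s ∧ ¬p) ∨ (¬s ∧ p) ∨ q)   [expand ⊕]
⇔ ¬(s ∧ ¬p) ∧ ¬(¬s ∧ p) ∧ ¬q   [De Morgan]
⇔ (¬s ∨ ¬¬p) ∧ ¬(¬s ∧ p) ∧ ¬q   [De Morgan]
⇔ (¬s ∨ p) ∧ ¬(¬s ∧ p) ∧ ¬q   [double negation]
⇔ (¬s ∨ p) ∧ (¬¬s ∨ ¬p) ∧ ¬q   [De Morgan]
⇔ (¬s ∨ p) ∧ (s ∨ ¬p) ∧ ¬q   [double negation]
⇔ (¬s ∧ s ∧ ¬q) ∨ (¬s ∧ ¬p ∧ ¬q) ∨ (p ∧ s ∧ ¬q) ∨ (p ∧ ¬p ∧ ¬q)   [distribute ∧ over ∨]
⇔ (¬s ∧ ¬p ∧ ¬q) ∨ (p ∧ s ∧ ¬q)   [simplify]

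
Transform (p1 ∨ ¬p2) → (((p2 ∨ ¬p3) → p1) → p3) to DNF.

(¬p1 ∧ p2) ∨ (¬p3 ∧ ¬p1) ∨ p3

(p1 ∨ ¬p2) → (((p2 ∨ ¬p3) → p1) → p3)
⇔ ¬(p1 ∨ ¬p2) ∨ (((p2 ∨ ¬p3) → p1) → p3)   (eliminate →)
⇔ ¬(p1 ∨ ¬p2) ∨ ¬((p2 ∨ ¬p3) → p1) ∨ p3   (eliminate →)
⇔ ¬(p1 ∨ ¬p2) ∨ ¬(¬(p2 ∨ ¬p3) ∨ p1) ∨ p3   (eliminate →)
⇔ (¬p1 ∧ ¬¬p2) ∨ ¬(¬(p2 ∨ ¬p3) ∨ p1) ∨ p3   (De Morgan)
⇔ (¬p1 ∧ p2) ∨ ¬(¬(p2 ∨ ¬p3) ∨ p1) ∨ p3   (double negation)
⇔ (¬p1 ∧ p2) ∨ (¬¬(p2 ∨ ¬p3) ∧ ¬p1) ∨ p3   (De Morgan)
⇔ (¬p1 ∧ p2) ∨ ((p2 ∨ ¬p3) ∧ ¬p1) ∨ p3   (double negation)
⇔ (¬p1 ∧ p2) ∨ (p2 ∧ ¬p1) ∨ (¬p3 ∧ ¬p1) ∨ p3   (distribute ∧ over ∨)
⇔ (¬p1 ∧ p2) ∨ (¬p3 ∧ ¬p1) ∨ p3   (simplify)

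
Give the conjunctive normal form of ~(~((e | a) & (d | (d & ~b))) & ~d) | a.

d | a

~(~((e | a) & (d | (d & ~b))) & ~d) | a
⇔ ~~((e | a) & (d | (d & ~b))) | ~~d | a   (De Morgan)
⇔ ((e | a) & (d | (d & ~b))) | ~~d | a   (double negation)
⇔ ((e | a) & (d | (d & ~b))) | d | a   (double negation)
⇔ (e | a | d | a) & (d | d | d | a) & (d | ~b | d | a)   (distribute | over &)
⇔ d | a   (simplify)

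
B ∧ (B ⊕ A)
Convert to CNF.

B ∧ (B ⊕ A)
≡ B ∧ (B ∨ A) ∧ ¬(B ∧ A)   [expand ⊕]
≡ B ∧ (B ∨ A) ∧ (¬B ∨ ¬A)   [De Morgan]
≡ B ∧ (¬B ∨ ¬A)   [simplify]

B ∧ (¬B ∨ ¬A)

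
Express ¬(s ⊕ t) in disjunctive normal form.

(¬s ∧ ¬t) ∨ (t ∧ s)

¬(s ⊕ t)
⇔ ¬((s ∧ ¬t) ∨ (¬s ∧ t))   [expand ⊕]
⇔ ¬(s ∧ ¬t) ∧ ¬(¬s ∧ t)   [De Morgan]
⇔ (¬s ∨ ¬¬t) ∧ ¬(¬s ∧ t)   [De Morgan]
⇔ (¬s ∨ t) ∧ ¬(¬s ∧ t)   [double negation]
⇔ (¬s ∨ t) ∧ (¬¬s ∨ ¬t)   [De Morgan]
⇔ (¬s ∨ t) ∧ (s ∨ ¬t)   [double negation]
⇔ (¬s ∧ s) ∨ (¬s ∧ ¬t) ∨ (t ∧ s) ∨ (t ∧ ¬t)   [distribute ∧ over ∨]
⇔ (¬s ∧ ¬t) ∨ (t ∧ s)   [simplify]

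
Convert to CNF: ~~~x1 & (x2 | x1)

~~~x1 & (x2 | x1)
≡ ~x1 & (x2 | x1)   — double negation

~x1 & (x2 | x1)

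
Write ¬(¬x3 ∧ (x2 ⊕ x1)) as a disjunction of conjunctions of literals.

¬(¬x3 ∧ (x2 ⊕ x1))
≡ ¬(¬x3 ∧ ((x2 ∧ ¬x1) ∨ (¬x2 ∧ x1)))   — expand ⊕
≡ ¬¬x3 ∨ ¬((x2 ∧ ¬x1) ∨ (¬x2 ∧ x1))   — De Morgan
≡ x3 ∨ ¬((x2 ∧ ¬x1) ∨ (¬x2 ∧ x1))   — double negation
≡ x3 ∨ (¬(x2 ∧ ¬x1) ∧ ¬(¬x2 ∧ x1))   — De Morgan
≡ x3 ∨ ((¬x2 ∨ ¬¬x1) ∧ ¬(¬x2 ∧ x1))   — De Morgan
≡ x3 ∨ ((¬x2 ∨ x1) ∧ ¬(¬x2 ∧ x1))   — double negation
≡ x3 ∨ ((¬x2 ∨ x1) ∧ (¬¬x2 ∨ ¬x1))   — De Morgan
≡ x3 ∨ ((¬x2 ∨ x1) ∧ (x2 ∨ ¬x1))   — double negation
≡ x3 ∨ (¬x2 ∧ x2) ∨ (¬x2 ∧ ¬x1) ∨ (x1 ∧ x2) ∨ (x1 ∧ ¬x1)   — distribute ∧ over ∨
≡ x3 ∨ (¬x2 ∧ ¬x1) ∨ (x1 ∧ x2)   — simplify

x3 ∨ (¬x2 ∧ ¬x1) ∨ (x1 ∧ x2)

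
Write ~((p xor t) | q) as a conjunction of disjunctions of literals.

~((p xor t) | q)
≡ ~(((p | t) & ~(p & t)) | q)
≡ ~((p | t) & ~(p & t)) & ~q
≡ (~(p | t) | ~~(p & t)) & ~q
≡ ((~p & ~t) | ~~(p & t)) & ~q
≡ ((~p & ~t) | (p & t)) & ~q
≡ (~p | p) & (~p | t) & (~t | p) & (~t | t) & ~q
≡ (~p | t) & (~t | p) & ~q

(~p | t) & (~t | p) & ~q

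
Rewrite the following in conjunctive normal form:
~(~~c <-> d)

~(~~c <-> d)
≡ ~((~~c -> d) & (d -> ~~c))
≡ ~((~~~c | d) & (d -> ~~c))
≡ ~((~~~c | d) & (~d | ~~c))
≡ ~(~~~c | d) | ~(~d | ~~c)
≡ (~~~~c & ~d) | ~(~d | ~~c)
≡ (~~c & ~d) | ~(~d | ~~c)
≡ (c & ~d) | ~(~d | ~~c)
≡ (c & ~d) | (~~d & ~~~c)
≡ (c & ~d) | (d & ~~~c)
≡ (c & ~d) | (d & ~c)
≡ (c | d) & (c | ~c) & (~d | d) & (~d | ~c)
≡ (c | d) & (~d | ~c)

(c | d) & (~d | ~c)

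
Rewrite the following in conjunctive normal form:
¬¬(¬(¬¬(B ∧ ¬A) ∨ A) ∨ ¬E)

(¬B ∨ A ∨ ¬E) ∧ (¬A ∨ ¬E)

¬¬(¬(¬¬(B ∧ ¬A) ∨ A) ∨ ¬E)
⇔ ¬(¬¬(B ∧ ¬A) ∨ A) ∨ ¬E
⇔ (¬¬¬(B ∧ ¬A) ∧ ¬A) ∨ ¬E
⇔ (¬(B ∧ ¬A) ∧ ¬A) ∨ ¬E
⇔ ((¬B ∨ ¬¬A) ∧ ¬A) ∨ ¬E
⇔ ((¬B ∨ A) ∧ ¬A) ∨ ¬E
⇔ (¬B ∨ A ∨ ¬E) ∧ (¬A ∨ ¬E)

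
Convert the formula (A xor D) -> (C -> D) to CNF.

~A | D | ~C

(A xor D) -> (C -> D)
≡ ~(A xor D) | (C -> D)   [eliminate ->]
≡ ~((A | D) & ~(A & D)) | (C -> D)   [expand xor]
≡ ~((A | D) & ~(A & D)) | ~C | D   [eliminate ->]
≡ ~(A | D) | ~~(A & D) | ~C | D   [De Morgan]
≡ (~A & ~D) | ~~(A & D) | ~C | D   [De Morgan]
≡ (~A & ~D) | (A & D) | ~C | D   [double negation]
≡ (~A | A | ~C | D) & (~A | D | ~C | D) & (~D | A | ~C | D) & (~D | D | ~C | D)   [distribute | over &]
≡ ~A | D | ~C   [simplify]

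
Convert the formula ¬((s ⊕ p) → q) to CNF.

¬((s ⊕ p) → q)
≡ ¬(¬(s ⊕ p) ∨ q)   [eliminate →]
≡ ¬(¬((s ∨ p) ∧ ¬(s ∧ p)) ∨ q)   [expand ⊕]
≡ ¬¬((s ∨ p) ∧ ¬(s ∧ p)) ∧ ¬q   [De Morgan]
≡ (s ∨ p) ∧ ¬(s ∧ p) ∧ ¬q   [double negation]
≡ (s ∨ p) ∧ (¬s ∨ ¬p) ∧ ¬q   [De Morgan]

(s ∨ p) ∧ (¬s ∨ ¬p) ∧ ¬q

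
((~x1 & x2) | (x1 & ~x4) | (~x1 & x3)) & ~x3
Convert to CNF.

(~x1 | ~x4) & (x2 | x1 | x3) & (x2 | ~x4 | x3) & ~x3

((~x1 & x2) | (x1 & ~x4) | (~x1 & x3)) & ~x3
⇔ (~x1 | x1 | ~x1) & (~x1 | x1 | x3) & (~x1 | ~x4 | ~x1) & (~x1 | ~x4 | x3) & (x2 | x1 | ~x1) & (x2 | x1 | x3) & (x2 | ~x4 | ~x1) & (x2 | ~x4 | x3) & ~x3   [distribute | over &]
⇔ (~x1 | ~x4) & (x2 | x1 | x3) & (x2 | ~x4 | x3) & ~x3   [simplify]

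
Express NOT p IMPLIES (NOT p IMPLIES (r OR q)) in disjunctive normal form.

NOT p IMPLIES (NOT p IMPLIES (r OR q))
= NOT NOT p OR (NOT p IMPLIES (r OR q))
= NOT NOT p OR NOT NOT p OR r OR q
= p OR NOT NOT p OR r OR q
= p OR p OR r OR q
= p OR r OR q

p OR r OR q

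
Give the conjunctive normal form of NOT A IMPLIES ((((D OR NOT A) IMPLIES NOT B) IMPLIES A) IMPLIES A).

A OR NOT B

NOT A IMPLIES ((((D OR NOT A) IMPLIES NOT B) IMPLIES A) IMPLIES A)
≡ NOT NOT A OR ((((D OR NOT A) IMPLIES NOT B) IMPLIES A) IMPLIES A)   (eliminate IMPLIES)
≡ NOT NOT A OR NOT (((D OR NOT A) IMPLIES NOT B) IMPLIES A) OR A   (eliminate IMPLIES)
≡ NOT NOT A OR NOT (NOT ((D OR NOT A) IMPLIES NOT B) OR A) OR A   (eliminate IMPLIES)
≡ NOT NOT A OR NOT (NOT (NOT (D OR NOT A) OR NOT B) OR A) OR A   (eliminate IMPLIES)
≡ A OR NOT (NOT (NOT (D OR NOT A) OR NOT B) OR A) OR A   (double negation)
≡ A OR (NOT NOT (NOT (D OR NOT A) OR NOT B) AND NOT A) OR A   (De Morgan)
≡ A OR ((NOT (D OR NOT A) OR NOT B) AND NOT A) OR A   (double negation)
≡ A OR (((NOT D AND NOT NOT A) OR NOT B) AND NOT A) OR A   (De Morgan)
≡ A OR (((NOT D AND A) OR NOT B) AND NOT A) OR A   (double negation)
≡ (A OR NOT D OR NOT B OR A) AND (A OR A OR NOT B OR A) AND (A OR NOT A OR A)   (distribute OR over AND)
≡ A OR NOT B   (simplify)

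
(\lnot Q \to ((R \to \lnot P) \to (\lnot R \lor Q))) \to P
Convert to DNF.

(\lnot Q \to ((R \to \lnot P) \to (\lnot R \lor Q))) \to P
≡ \lnot (\lnot Q \to ((R \to \lnot P) \to (\lnot R \lor Q))) \lor P   [eliminate \to]
≡ \lnot (\lnot \lnot Q \lor ((R \to \lnot P) \to (\lnot R \lor Q))) \lor P   [eliminate \to]
≡ \lnot (\lnot \lnot Q \lor \lnot (R \to \lnot P) \lor \lnot R \lor Q) \lor P   [eliminate \to]
≡ \lnot (\lnot \lnot Q \lor \lnot (\lnot R \lor \lnot P) \lor \lnot R \lor Q) \lor P   [eliminate \to]
≡ (\lnot \lnot \lnot Q \land \lnot \lnot (\lnot R \lor \lnot P) \land \lnot \lnot R \land \lnot Q) \lor P   [De Morgan]
≡ (\lnot Q \land \lnot \lnot (\lnot R \lor \lnot P) \land \lnot \lnot R \land \lnot Q) \lor P   [double negation]
≡ (\lnot Q \land (\lnot R \lor \lnot P) \land \lnot \lnot R \land \lnot Q) \lor P   [double negation]
≡ (\lnot Q \land (\lnot R \lor \lnot P) \land R \land \lnot Q) \lor P   [double negation]
≡ (\lnot Q \land \lnot R \land R \land \lnot Q) \lor (\lnot Q \land \lnot P \land R \land \lnot Q) \lor P   [distribute \land over \lor]
≡ (\lnot Q \land \lnot P \land R) \lor P   [simplify]

(\lnot Q \land \lnot P \land R) \lor P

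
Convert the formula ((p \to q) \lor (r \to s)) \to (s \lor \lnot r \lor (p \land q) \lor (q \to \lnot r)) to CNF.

p \lor s \lor \lnot r \lor \lnot q

((p \to q) \lor (r \to s)) \to (s \lor \lnot r \lor (p \land q) \lor (q \to \lnot r))
⇔ \lnot ((p \to q) \lor (r \to s)) \lor s \lor \lnot r \lor (p \land q) \lor (q \to \lnot r)   [eliminate \to]
⇔ \lnot (\lnot p \lor q \lor (r \to s)) \lor s \lor \lnot r \lor (p \land q) \lor (q \to \lnot r)   [eliminate \to]
⇔ \lnot (\lnot p \lor q \lor \lnot r \lor s) \lor s \lor \lnot r \lor (p \land q) \lor (q \to \lnot r)   [eliminate \to]
⇔ \lnot (\lnot p \lor q \lor \lnot r \lor s) \lor s \lor \lnot r \lor (p \land q) \lor \lnot q \lor \lnot r   [eliminate \to]
⇔ (\lnot \lnot p \land \lnot q \land \lnot \lnot r \land \lnot s) \lor s \lor \lnot r \lor (p \land q) \lor \lnot q \lor \lnot r   [De Morgan]
⇔ (p \land \lnot q \land \lnot \lnot r \land \lnot s) \lor s \lor \lnot r \lor (p \land q) \lor \lnot q \lor \lnot r   [double negation]
⇔ (p \land \lnot q \land r \land \lnot s) \lor s \lor \lnot r \lor (p \land q) \lor \lnot q \lor \lnot r   [double negation]
⇔ (p \lor s \lor \lnot r \lor p \lor \lnot q \lor \lnot r) \land (p \lor s \lor \lnot r \lor q \lor \lnot q \lor \lnot r) \land (\lnot q \lor s \lor \lnot r \lor p \lor \lnot q \lor \lnot r) \land (\lnot q \lor s \lor \lnot r \lor q \lor \lnot q \lor \lnot r) \land (r \lor s \lor \lnot r \lor p \lor \lnot q \lor \lnot r) \land (r \lor s \lor \lnot r \lor q \lor \lnot q \lor \lnot r) \land (\lnot s \lor s \lor \lnot r \lor p \lor \lnot q \lor \lnot r) \land (\lnot s \lor s \lor \lnot r \lor q \lor \lnot q \lor \lnot r)   [distribute \lor over \land]
⇔ p \lor s \lor \lnot r \lor \lnot q   [simplify]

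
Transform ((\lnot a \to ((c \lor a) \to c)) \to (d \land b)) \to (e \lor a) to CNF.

((\lnot a \to ((c \lor a) \to c)) \to (d \land b)) \to (e \lor a)
= \lnot ((\lnot a \to ((c \lor a) \to c)) \to (d \land b)) \lor e \lor a
= \lnot (\lnot (\lnot a \to ((c \lor a) \to c)) \lor (d \land b)) \lor e \lor a
= \lnot (\lnot (\lnot \lnot a \lor ((c \lor a) \to c)) \lor (d \land b)) \lor e \lor a
= \lnot (\lnot (\lnot \lnot a \lor \lnot (c \lor a) \lor c) \lor (d \land b)) \lor e \lor a
= (\lnot \lnot (\lnot \lnot a \lor \lnot (c \lor a) \lor c) \land \lnot (d \land b)) \lor e \lor a
= ((\lnot \lnot a \lor \lnot (c \lor a) \lor c) \land \lnot (d \land b)) \lor e \lor a
= ((a \lor \lnot (c \lor a) \lor c) \land \lnot (d \land b)) \lor e \lor a
= ((a \lor (\lnot c \land \lnot a) \lor c) \land \lnot (d \land b)) \lor e \lor a
= ((a \lor (\lnot c \land \lnot a) \lor c) \land (\lnot d \lor \lnot b)) \lor e \lor a
= (a \lor \lnot c \lor c \lor e \lor a) \land (a \lor \lnot a \lor c \lor e \lor a) \land (\lnot d \lor \lnot b \lor e \lor a)
= \lnot d \lor \lnot b \lor e \lor a

\lnot d \lor \lnot b \lor e \lor a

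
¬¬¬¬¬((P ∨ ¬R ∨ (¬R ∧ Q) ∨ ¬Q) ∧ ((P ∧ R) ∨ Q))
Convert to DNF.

¬¬¬¬¬((P ∨ ¬R ∨ (¬R ∧ Q) ∨ ¬Q) ∧ ((P ∧ R) ∨ Q))
≡ ¬¬¬((P ∨ ¬R ∨ (¬R ∧ Q) ∨ ¬Q) ∧ ((P ∧ R) ∨ Q))   (double negation)
≡ ¬((P ∨ ¬R ∨ (¬R ∧ Q) ∨ ¬Q) ∧ ((P ∧ R) ∨ Q))   (double negation)
≡ ¬(P ∨ ¬R ∨ (¬R ∧ Q) ∨ ¬Q) ∨ ¬((P ∧ R) ∨ Q)   (De Morgan)
≡ (¬P ∧ ¬¬R ∧ ¬(¬R ∧ Q) ∧ ¬¬Q) ∨ ¬((P ∧ R) ∨ Q)   (De Morgan)
≡ (¬P ∧ R ∧ ¬(¬R ∧ Q) ∧ ¬¬Q) ∨ ¬((P ∧ R) ∨ Q)   (double negation)
≡ (¬P ∧ R ∧ (¬¬R ∨ ¬Q) ∧ ¬¬Q) ∨ ¬((P ∧ R) ∨ Q)   (De Morgan)
≡ (¬P ∧ R ∧ (R ∨ ¬Q) ∧ ¬¬Q) ∨ ¬((P ∧ R) ∨ Q)   (double negation)
≡ (¬P ∧ R ∧ (R ∨ ¬Q) ∧ Q) ∨ ¬((P ∧ R) ∨ Q)   (double negation)
≡ (¬P ∧ R ∧ (R ∨ ¬Q) ∧ Q) ∨ (¬(P ∧ R) ∧ ¬Q)   (De Morgan)
≡ (¬P ∧ R ∧ (R ∨ ¬Q) ∧ Q) ∨ ((¬P ∨ ¬R) ∧ ¬Q)   (De Morgan)
≡ (¬P ∧ R ∧ R ∧ Q) ∨ (¬P ∧ R ∧ ¬Q ∧ Q) ∨ (¬P ∧ ¬Q) ∨ (¬R ∧ ¬Q)   (distribute ∧ over ∨)
≡ (¬P ∧ R ∧ Q) ∨ (¬P ∧ ¬Q) ∨ (¬R ∧ ¬Q)   (simplify)

(¬P ∧ R ∧ Q) ∨ (¬P ∧ ¬Q) ∨ (¬R ∧ ¬Q)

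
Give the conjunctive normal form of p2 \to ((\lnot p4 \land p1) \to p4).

\lnot p2 \lor p4 \lor \lnot p1

p2 \to ((\lnot p4 \land p1) \to p4)
≡ \lnot p2 \lor ((\lnot p4 \land p1) \to p4)
≡ \lnot p2 \lor \lnot (\lnot p4 \land p1) \lor p4
≡ \lnot p2 \lor \lnot \lnot p4 \lor \lnot p1 \lor p4
≡ \lnot p2 \lor p4 \lor \lnot p1 \lor p4
≡ \lnot p2 \lor p4 \lor \lnot p1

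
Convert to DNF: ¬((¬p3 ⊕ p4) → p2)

(¬p3 ∧ ¬p4 ∧ ¬p2) ∨ (p3 ∧ p4 ∧ ¬p2)

¬((¬p3 ⊕ p4) → p2)
= ¬(¬(¬p3 ⊕ p4) ∨ p2)   [eliminate →]
= ¬(¬((¬p3 ∧ ¬p4) ∨ (¬¬p3 ∧ p4)) ∨ p2)   [expand ⊕]
= ¬¬((¬p3 ∧ ¬p4) ∨ (¬¬p3 ∧ p4)) ∧ ¬p2   [De Morgan]
= ((¬p3 ∧ ¬p4) ∨ (¬¬p3 ∧ p4)) ∧ ¬p2   [double negation]
= ((¬p3 ∧ ¬p4) ∨ (p3 ∧ p4)) ∧ ¬p2   [double negation]
= (¬p3 ∧ ¬p4 ∧ ¬p2) ∨ (p3 ∧ p4 ∧ ¬p2)   [distribute ∧ over ∨]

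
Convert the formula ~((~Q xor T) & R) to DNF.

~((~Q xor T) & R)
≡ ~(((~Q & ~T) | (~~Q & T)) & R)   [expand xor]
≡ ~((~Q & ~T) | (~~Q & T)) | ~R   [De Morgan]
≡ (~(~Q & ~T) & ~(~~Q & T)) | ~R   [De Morgan]
≡ ((~~Q | ~~T) & ~(~~Q & T)) | ~R   [De Morgan]
≡ ((Q | ~~T) & ~(~~Q & T)) | ~R   [double negation]
≡ ((Q | T) & ~(~~Q & T)) | ~R   [double negation]
≡ ((Q | T) & (~~~Q | ~T)) | ~R   [De Morgan]
≡ ((Q | T) & (~Q | ~T)) | ~R   [double negation]
≡ (Q & ~Q) | (Q & ~T) | (T & ~Q) | (T & ~T) | ~R   [distribute & over |]
≡ (Q & ~T) | (T & ~Q) | ~R   [simplify]

(Q & ~T) | (T & ~Q) | ~R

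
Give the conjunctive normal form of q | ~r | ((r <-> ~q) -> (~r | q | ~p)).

q | ~r | ((r <-> ~q) -> (~r | q | ~p))
= q | ~r | ~(r <-> ~q) | ~r | q | ~p   (eliminate ->)
= q | ~r | ~((r -> ~q) & (~q -> r)) | ~r | q | ~p   (eliminate <->)
= q | ~r | ~((~r | ~q) & (~q -> r)) | ~r | q | ~p   (eliminate ->)
= q | ~r | ~((~r | ~q) & (~~q | r)) | ~r | q | ~p   (eliminate ->)
= q | ~r | ~(~r | ~q) | ~(~~q | r) | ~r | q | ~p   (De Morgan)
= q | ~r | (~~r & ~~q) | ~(~~q | r) | ~r | q | ~p   (De Morgan)
= q | ~r | (r & ~~q) | ~(~~q | r) | ~r | q | ~p   (double negation)
= q | ~r | (r & q) | ~(~~q | r) | ~r | q | ~p   (double negation)
= q | ~r | (r & q) | (~~~q & ~r) | ~r | q | ~p   (De Morgan)
= q | ~r | (r & q) | (~q & ~r) | ~r | q | ~p   (double negation)
= (q | ~r | r | ~q | ~r | q | ~p) & (q | ~r | r | ~r | ~r | q | ~p) & (q | ~r | q | ~q | ~r | q | ~p) & (q | ~r | q | ~r | ~r | q | ~p)   (distribute | over &)
= q | ~r | ~p   (simplify)

q | ~r | ~p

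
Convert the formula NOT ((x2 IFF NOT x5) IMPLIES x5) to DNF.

NOT x5 AND x2

NOT ((x2 IFF NOT x5) IMPLIES x5)
⇔ NOT (NOT (x2 IFF NOT x5) OR x5)   [eliminate IMPLIES]
⇔ NOT (NOT ((x2 IMPLIES NOT x5) AND (NOT x5 IMPLIES x2)) OR x5)   [eliminate IFF]
⇔ NOT (NOT ((NOT x2 OR NOT x5) AND (NOT x5 IMPLIES x2)) OR x5)   [eliminate IMPLIES]
⇔ NOT (NOT ((NOT x2 OR NOT x5) AND (NOT NOT x5 OR x2)) OR x5)   [eliminate IMPLIES]
⇔ NOT NOT ((NOT x2 OR NOT x5) AND (NOT NOT x5 OR x2)) AND NOT x5   [De Morgan]
⇔ (NOT x2 OR NOT x5) AND (NOT NOT x5 OR x2) AND NOT x5   [double negation]
⇔ (NOT x2 OR NOT x5) AND (x5 OR x2) AND NOT x5   [double negation]
⇔ (NOT x2 AND x5 AND NOT x5) OR (NOT x2 AND x2 AND NOT x5) OR (NOT x5 AND x5 AND NOT x5) OR (NOT x5 AND x2 AND NOT x5)   [distribute AND over OR]
⇔ NOT x5 AND x2   [simplify]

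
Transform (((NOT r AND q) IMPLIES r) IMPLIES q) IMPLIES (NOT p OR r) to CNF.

(((NOT r AND q) IMPLIES r) IMPLIES q) IMPLIES (NOT p OR r)
⇔ NOT (((NOT r AND q) IMPLIES r) IMPLIES q) OR NOT p OR r
⇔ NOT (NOT ((NOT r AND q) IMPLIES r) OR q) OR NOT p OR r
⇔ NOT (NOT (NOT (NOT r AND q) OR r) OR q) OR NOT p OR r
⇔ (NOT NOT (NOT (NOT r AND q) OR r) AND NOT q) OR NOT p OR r
⇔ ((NOT (NOT r AND q) OR r) AND NOT q) OR NOT p OR r
⇔ ((NOT NOT r OR NOT q OR r) AND NOT q) OR NOT p OR r
⇔ ((r OR NOT q OR r) AND NOT q) OR NOT p OR r
⇔ (r OR NOT q OR r OR NOT p OR r) AND (NOT q OR NOT p OR r)
⇔ r OR NOT q OR NOT p

r OR NOT q OR NOT p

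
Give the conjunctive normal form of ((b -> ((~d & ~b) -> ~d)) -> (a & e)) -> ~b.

((b -> ((~d & ~b) -> ~d)) -> (a & e)) -> ~b
= ~((b -> ((~d & ~b) -> ~d)) -> (a & e)) | ~b   [eliminate ->]
= ~(~(b -> ((~d & ~b) -> ~d)) | (a & e)) | ~b   [eliminate ->]
= ~(~(~b | ((~d & ~b) -> ~d)) | (a & e)) | ~b   [eliminate ->]
= ~(~(~b | ~(~d & ~b) | ~d) | (a & e)) | ~b   [eliminate ->]
= (~~(~b | ~(~d & ~b) | ~d) & ~(a & e)) | ~b   [De Morgan]
= ((~b | ~(~d & ~b) | ~d) & ~(a & e)) | ~b   [double negation]
= ((~b | ~~d | ~~b | ~d) & ~(a & e)) | ~b   [De Morgan]
= ((~b | d | ~~b | ~d) & ~(a & e)) | ~b   [double negation]
= ((~b | d | b | ~d) & ~(a & e)) | ~b   [double negation]
= ((~b | d | b | ~d) & (~a | ~e)) | ~b   [De Morgan]
= (~b | d | b | ~d | ~b) & (~a | ~e | ~b)   [distribute | over &]
= ~a | ~e | ~b   [simplify]

~a | ~e | ~b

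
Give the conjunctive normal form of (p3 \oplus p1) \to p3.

\lnot p1 \lor p3

(p3 \oplus p1) \to p3
= \lnot (p3 \oplus p1) \lor p3   [eliminate \to]
= \lnot ((p3 \lor p1) \land \lnot (p3 \land p1)) \lor p3   [expand \oplus]
= \lnot (p3 \lor p1) \lor \lnot \lnot (p3 \land p1) \lor p3   [De Morgan]
= (\lnot p3 \land \lnot p1) \lor \lnot \lnot (p3 \land p1) \lor p3   [De Morgan]
= (\lnot p3 \land \lnot p1) \lor (p3 \land p1) \lor p3   [double negation]
= (\lnot p3 \lor p3 \lor p3) \land (\lnot p3 \lor p1 \lor p3) \land (\lnot p1 \lor p3 \lor p3) \land (\lnot p1 \lor p1 \lor p3)   [distribute \lor over \land]
= \lnot p1 \lor p3   [simplify]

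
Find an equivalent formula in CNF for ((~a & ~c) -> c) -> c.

((~a & ~c) -> c) -> c
⇔ ~((~a & ~c) -> c) | c   [eliminate ->]
⇔ ~(~(~a & ~c) | c) | c   [eliminate ->]
⇔ (~~(~a & ~c) & ~c) | c   [De Morgan]
⇔ (~a & ~c & ~c) | c   [double negation]
⇔ (~a | c) & (~c | c) & (~c | c)   [distribute | over &]
⇔ ~a | c   [simplify]

~a | c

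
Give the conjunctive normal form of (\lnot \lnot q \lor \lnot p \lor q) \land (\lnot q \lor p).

(q \lor \lnot p) \land (\lnot q \lor p)

(\lnot \lnot q \lor \lnot p \lor q) \land (\lnot q \lor p)
⇔ (q \lor \lnot p \lor q) \land (\lnot q \lor p)
⇔ (q \lor \lnot p) \land (\lnot q \lor p)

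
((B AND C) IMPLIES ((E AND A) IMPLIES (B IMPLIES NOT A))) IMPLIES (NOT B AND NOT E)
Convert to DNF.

(B AND C AND E AND A) OR (NOT B AND NOT E)

((B AND C) IMPLIES ((E AND A) IMPLIES (B IMPLIES NOT A))) IMPLIES (NOT B AND NOT E)
= NOT ((B AND C) IMPLIES ((E AND A) IMPLIES (B IMPLIES NOT A))) OR (NOT B AND NOT E)   [eliminate IMPLIES]
= NOT (NOT (B AND C) OR ((E AND A) IMPLIES (B IMPLIES NOT A))) OR (NOT B AND NOT E)   [eliminate IMPLIES]
= NOT (NOT (B AND C) OR NOT (E AND A) OR (B IMPLIES NOT A)) OR (NOT B AND NOT E)   [eliminate IMPLIES]
= NOT (NOT (B AND C) OR NOT (E AND A) OR NOT B OR NOT A) OR (NOT B AND NOT E)   [eliminate IMPLIES]
= (NOT NOT (B AND C) AND NOT NOT (E AND A) AND NOT NOT B AND NOT NOT A) OR (NOT B AND NOT E)   [De Morgan]
= (B AND C AND NOT NOT (E AND A) AND NOT NOT B AND NOT NOT A) OR (NOT B AND NOT E)   [double negation]
= (B AND C AND E AND A AND NOT NOT B AND NOT NOT A) OR (NOT B AND NOT E)   [double negation]
= (B AND C AND E AND A AND B AND NOT NOT A) OR (NOT B AND NOT E)   [double negation]
= (B AND C AND E AND A AND B AND A) OR (NOT B AND NOT E)   [double negation]
= (B AND C AND E AND A) OR (NOT B AND NOT E)   [simplify]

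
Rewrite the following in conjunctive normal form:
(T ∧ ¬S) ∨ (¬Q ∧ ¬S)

(T ∨ ¬Q) ∧ ¬S

(T ∧ ¬S) ∨ (¬Q ∧ ¬S)
⇔ (T ∨ ¬Q) ∧ (T ∨ ¬S) ∧ (¬S ∨ ¬Q) ∧ (¬S ∨ ¬S)   (distribute ∨ over ∧)
⇔ (T ∨ ¬Q) ∧ ¬S   (simplify)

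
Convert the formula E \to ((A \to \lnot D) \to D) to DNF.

\lnot E \lor D

E \to ((A \to \lnot D) \to D)
⇔ \lnot E \lor ((A \to \lnot D) \to D)   — eliminate \to
⇔ \lnot E \lor \lnot (A \to \lnot D) \lor D   — eliminate \to
⇔ \lnot E \lor \lnot (\lnot A \lor \lnot D) \lor D   — eliminate \to
⇔ \lnot E \lor (\lnot \lnot A \land \lnot \lnot D) \lor D   — De Morgan
⇔ \lnot E \lor (A \land \lnot \lnot D) \lor D   — double negation
⇔ \lnot E \lor (A \land D) \lor D   — double negation
⇔ \lnot E \lor D   — simplify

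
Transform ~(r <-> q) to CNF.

(r | q) & (~q | ~r)

~(r <-> q)
= ~((r -> q) & (q -> r))   [eliminate <->]
= ~((~r | q) & (q -> r))   [eliminate ->]
= ~((~r | q) & (~q | r))   [eliminate ->]
= ~(~r | q) | ~(~q | r)   [De Morgan]
= (~~r & ~q) | ~(~q | r)   [De Morgan]
= (r & ~q) | ~(~q | r)   [double negation]
= (r & ~q) | (~~q & ~r)   [De Morgan]
= (r & ~q) | (q & ~r)   [double negation]
= (r | q) & (r | ~r) & (~q | q) & (~q | ~r)   [distribute | over &]
= (r | q) & (~q | ~r)   [simplify]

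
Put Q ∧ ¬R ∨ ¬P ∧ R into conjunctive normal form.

(Q ∨ ¬P) ∧ (Q ∨ R) ∧ (¬R ∨ ¬P)

Q ∧ ¬R ∨ ¬P ∧ R
≡ (Q ∨ ¬P) ∧ (Q ∨ R) ∧ (¬R ∨ ¬P) ∧ (¬R ∨ R)   [distribute ∨ over ∧]
≡ (Q ∨ ¬P) ∧ (Q ∨ R) ∧ (¬R ∨ ¬P)   [simplify]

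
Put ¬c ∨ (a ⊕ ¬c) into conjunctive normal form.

¬c ∨ a

¬c ∨ (a ⊕ ¬c)
≡ ¬c ∨ ((a ∨ ¬c) ∧ ¬(a ∧ ¬c))   — expand ⊕
≡ ¬c ∨ ((a ∨ ¬c) ∧ (¬a ∨ ¬¬c))   — De Morgan
≡ ¬c ∨ ((a ∨ ¬c) ∧ (¬a ∨ c))   — double negation
≡ (¬c ∨ a ∨ ¬c) ∧ (¬c ∨ ¬a ∨ c)   — distribute ∨ over ∧
≡ ¬c ∨ a   — simplify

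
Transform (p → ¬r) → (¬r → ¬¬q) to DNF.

(p → ¬r) → (¬r → ¬¬q)
= ¬(p → ¬r) ∨ (¬r → ¬¬q)   — eliminate →
= ¬(¬p ∨ ¬r) ∨ (¬r → ¬¬q)   — eliminate →
= ¬(¬p ∨ ¬r) ∨ ¬¬r ∨ ¬¬q   — eliminate →
= (¬¬p ∧ ¬¬r) ∨ ¬¬r ∨ ¬¬q   — De Morgan
= (p ∧ ¬¬r) ∨ ¬¬r ∨ ¬¬q   — double negation
= (p ∧ r) ∨ ¬¬r ∨ ¬¬q   — double negation
= (p ∧ r) ∨ r ∨ ¬¬q   — double negation
= (p ∧ r) ∨ r ∨ q   — double negation
= r ∨ q   — simplify

r ∨ q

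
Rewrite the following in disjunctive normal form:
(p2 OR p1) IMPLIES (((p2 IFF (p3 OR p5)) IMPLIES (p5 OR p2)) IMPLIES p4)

(NOT p2 AND NOT p1) OR (NOT p2 AND NOT p3 AND NOT p5) OR p4

(p2 OR p1) IMPLIES (((p2 IFF (p3 OR p5)) IMPLIES (p5 OR p2)) IMPLIES p4)
≡ NOT (p2 OR p1) OR (((p2 IFF (p3 OR p5)) IMPLIES (p5 OR p2)) IMPLIES p4)
≡ NOT (p2 OR p1) OR NOT ((p2 IFF (p3 OR p5)) IMPLIES (p5 OR p2)) OR p4
≡ NOT (p2 OR p1) OR NOT (NOT (p2 IFF (p3 OR p5)) OR p5 OR p2) OR p4
≡ NOT (p2 OR p1) OR NOT (NOT ((p2 IMPLIES (p3 OR p5)) AND ((p3 OR p5) IMPLIES p2)) OR p5 OR p2) OR p4
≡ NOT (p2 OR p1) OR NOT (NOT ((NOT p2 OR p3 OR p5) AND ((p3 OR p5) IMPLIES p2)) OR p5 OR p2) OR p4
≡ NOT (p2 OR p1) OR NOT (NOT ((NOT p2 OR p3 OR p5) AND (NOT (p3 OR p5) OR p2)) OR p5 OR p2) OR p4
≡ (NOT p2 AND NOT p1) OR NOT (NOT ((NOT p2 OR p3 OR p5) AND (NOT (p3 OR p5) OR p2)) OR p5 OR p2) OR p4
≡ (NOT p2 AND NOT p1) OR (NOT NOT ((NOT p2 OR p3 OR p5) AND (NOT (p3 OR p5) OR p2)) AND NOT p5 AND NOT p2) OR p4
≡ (NOT p2 AND NOT p1) OR ((NOT p2 OR p3 OR p5) AND (NOT (p3 OR p5) OR p2) AND NOT p5 AND NOT p2) OR p4
≡ (NOT p2 AND NOT p1) OR ((NOT p2 OR p3 OR p5) AND ((NOT p3 AND NOT p5) OR p2) AND NOT p5 AND NOT p2) OR p4
≡ (NOT p2 AND NOT p1) OR (NOT p2 AND NOT p3 AND NOT p5 AND NOT p5 AND NOT p2) OR (NOT p2 AND p2 AND NOT p5 AND NOT p2) OR (p3 AND NOT p3 AND NOT p5 AND NOT p5 AND NOT p2) OR (p3 AND p2 AND NOT p5 AND NOT p2) OR (p5 AND NOT p3 AND NOT p5 AND NOT p5 AND NOT p2) OR (p5 AND p2 AND NOT p5 AND NOT p2) OR p4
≡ (NOT p2 AND NOT p1) OR (NOT p2 AND NOT p3 AND NOT p5) OR p4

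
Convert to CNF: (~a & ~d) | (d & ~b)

(~a & ~d) | (d & ~b)
≡ (~a | d) & (~a | ~b) & (~d | d) & (~d | ~b)   — distribute | over &
≡ (~a | d) & (~a | ~b) & (~d | ~b)   — simplify

(~a | d) & (~a | ~b) & (~d | ~b)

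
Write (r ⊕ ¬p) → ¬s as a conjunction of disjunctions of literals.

(r ⊕ ¬p) → ¬s
⇔ ¬(r ⊕ ¬p) ∨ ¬s
⇔ ¬((r ∨ ¬p) ∧ ¬(r ∧ ¬p)) ∨ ¬s
⇔ ¬(r ∨ ¬p) ∨ ¬¬(r ∧ ¬p) ∨ ¬s
⇔ (¬r ∧ ¬¬p) ∨ ¬¬(r ∧ ¬p) ∨ ¬s
⇔ (¬r ∧ p) ∨ ¬¬(r ∧ ¬p) ∨ ¬s
⇔ (¬r ∧ p) ∨ (r ∧ ¬p) ∨ ¬s
⇔ (¬r ∨ r ∨ ¬s) ∧ (¬r ∨ ¬p ∨ ¬s) ∧ (p ∨ r ∨ ¬s) ∧ (p ∨ ¬p ∨ ¬s)
⇔ (¬r ∨ ¬p ∨ ¬s) ∧ (p ∨ r ∨ ¬s)

(¬r ∨ ¬p ∨ ¬s) ∧ (p ∨ r ∨ ¬s)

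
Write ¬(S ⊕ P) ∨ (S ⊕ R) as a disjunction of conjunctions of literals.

(¬S ∧ ¬P) ∨ (P ∧ S) ∨ (S ∧ ¬R) ∨ (¬S ∧ R)

¬(S ⊕ P) ∨ (S ⊕ R)
= ¬((S ∧ ¬P) ∨ (¬S ∧ P)) ∨ (S ⊕ R)   [expand ⊕]
= ¬((S ∧ ¬P) ∨ (¬S ∧ P)) ∨ (S ∧ ¬R) ∨ (¬S ∧ R)   [expand ⊕]
= (¬(S ∧ ¬P) ∧ ¬(¬S ∧ P)) ∨ (S ∧ ¬R) ∨ (¬S ∧ R)   [De Morgan]
= ((¬S ∨ ¬¬P) ∧ ¬(¬S ∧ P)) ∨ (S ∧ ¬R) ∨ (¬S ∧ R)   [De Morgan]
= ((¬S ∨ P) ∧ ¬(¬S ∧ P)) ∨ (S ∧ ¬R) ∨ (¬S ∧ R)   [double negation]
= ((¬S ∨ P) ∧ (¬¬S ∨ ¬P)) ∨ (S ∧ ¬R) ∨ (¬S ∧ R)   [De Morgan]
= ((¬S ∨ P) ∧ (S ∨ ¬P)) ∨ (S ∧ ¬R) ∨ (¬S ∧ R)   [double negation]
= (¬S ∧ S) ∨ (¬S ∧ ¬P) ∨ (P ∧ S) ∨ (P ∧ ¬P) ∨ (S ∧ ¬R) ∨ (¬S ∧ R)   [distribute ∧ over ∨]
= (¬S ∧ ¬P) ∨ (P ∧ S) ∨ (S ∧ ¬R) ∨ (¬S ∧ R)   [simplify]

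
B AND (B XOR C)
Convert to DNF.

B AND NOT C

B AND (B XOR C)
≡ B AND ((B AND NOT C) OR (NOT B AND C))   [expand XOR]
≡ (B AND B AND NOT C) OR (B AND NOT B AND C)   [distribute AND over OR]
≡ B AND NOT C   [simplify]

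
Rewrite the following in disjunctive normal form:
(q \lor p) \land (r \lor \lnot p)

(q \land r) \lor (q \land \lnot p) \lor (p \land r)

(q \lor p) \land (r \lor \lnot p)
≡ (q \land r) \lor (q \land \lnot p) \lor (p \land r) \lor (p \land \lnot p)
≡ (q \land r) \lor (q \land \lnot p) \lor (p \land r)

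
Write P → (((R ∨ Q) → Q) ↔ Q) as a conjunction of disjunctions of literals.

P → (((R ∨ Q) → Q) ↔ Q)
≡ ¬P ∨ (((R ∨ Q) → Q) ↔ Q)   — eliminate →
≡ ¬P ∨ ((((R ∨ Q) → Q) → Q) ∧ (Q → ((R ∨ Q) → Q)))   — eliminate ↔
≡ ¬P ∨ ((¬((R ∨ Q) → Q) ∨ Q) ∧ (Q → ((R ∨ Q) → Q)))   — eliminate →
≡ ¬P ∨ ((¬(¬(R ∨ Q) ∨ Q) ∨ Q) ∧ (Q → ((R ∨ Q) → Q)))   — eliminate →
≡ ¬P ∨ ((¬(¬(R ∨ Q) ∨ Q) ∨ Q) ∧ (¬Q ∨ ((R ∨ Q) → Q)))   — eliminate →
≡ ¬P ∨ ((¬(¬(R ∨ Q) ∨ Q) ∨ Q) ∧ (¬Q ∨ ¬(R ∨ Q) ∨ Q))   — eliminate →
≡ ¬P ∨ (((¬¬(R ∨ Q) ∧ ¬Q) ∨ Q) ∧ (¬Q ∨ ¬(R ∨ Q) ∨ Q))   — De Morgan
≡ ¬P ∨ ((((R ∨ Q) ∧ ¬Q) ∨ Q) ∧ (¬Q ∨ ¬(R ∨ Q) ∨ Q))   — double negation
≡ ¬P ∨ ((((R ∨ Q) ∧ ¬Q) ∨ Q) ∧ (¬Q ∨ (¬R ∧ ¬Q) ∨ Q))   — De Morgan
≡ (¬P ∨ R ∨ Q ∨ Q) ∧ (¬P ∨ ¬Q ∨ Q) ∧ (¬P ∨ ¬Q ∨ ¬R ∨ Q) ∧ (¬P ∨ ¬Q ∨ ¬Q ∨ Q)   — distribute ∨ over ∧
≡ ¬P ∨ R ∨ Q   — simplify

¬P ∨ R ∨ Q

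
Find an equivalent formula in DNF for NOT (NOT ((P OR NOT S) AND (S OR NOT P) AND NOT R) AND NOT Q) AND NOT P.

NOT (NOT ((P OR NOT S) AND (S OR NOT P) AND NOT R) AND NOT Q) AND NOT P
≡ (NOT NOT ((P OR NOT S) AND (S OR NOT P) AND NOT R) OR NOT NOT Q) AND NOT P
≡ (((P OR NOT S) AND (S OR NOT P) AND NOT R) OR NOT NOT Q) AND NOT P
≡ (((P OR NOT S) AND (S OR NOT P) AND NOT R) OR Q) AND NOT P
≡ (P AND S AND NOT R AND NOT P) OR (P AND NOT P AND NOT R AND NOT P) OR (NOT S AND S AND NOT R AND NOT P) OR (NOT S AND NOT P AND NOT R AND NOT P) OR (Q AND NOT P)
≡ (NOT S AND NOT P AND NOT R) OR (Q AND NOT P)

(NOT S AND NOT P AND NOT R) OR (Q AND NOT P)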